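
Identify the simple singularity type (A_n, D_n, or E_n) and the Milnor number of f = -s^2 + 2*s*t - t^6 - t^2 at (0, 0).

Type A5, Milnor number mu = 5.

The Hessian of f at 0 has rank 1. Corank 1: A-series; mu = 5 gives A_5.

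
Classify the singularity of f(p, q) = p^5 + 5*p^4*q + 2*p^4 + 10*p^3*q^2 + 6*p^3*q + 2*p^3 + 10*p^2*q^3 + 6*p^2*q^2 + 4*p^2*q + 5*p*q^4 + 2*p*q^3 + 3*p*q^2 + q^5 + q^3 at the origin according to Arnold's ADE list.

The Hessian of f at 0 has rank 0. Corank 2; j^3 = (p + q)*(2*p^2 + 2*p*q + q^2) splits into three distinct lines over C (the quadratic factor has nonzero discriminant), so D_4.

D_4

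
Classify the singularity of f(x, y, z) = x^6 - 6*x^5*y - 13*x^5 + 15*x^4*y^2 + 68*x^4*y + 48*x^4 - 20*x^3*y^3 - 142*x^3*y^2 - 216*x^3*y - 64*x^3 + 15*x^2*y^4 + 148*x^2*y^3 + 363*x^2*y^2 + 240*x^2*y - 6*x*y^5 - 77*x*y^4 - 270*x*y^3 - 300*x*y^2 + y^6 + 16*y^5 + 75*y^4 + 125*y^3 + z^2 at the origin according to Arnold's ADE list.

E8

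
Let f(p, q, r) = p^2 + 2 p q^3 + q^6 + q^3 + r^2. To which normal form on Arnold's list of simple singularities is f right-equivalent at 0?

A2

The Hessian of f at 0 is [[2, 0, 0], [0, 0, 0], [0, 0, 2]] with rank 2, so corank 1. A Groebner basis of the Jacobian ideal J(f) in C{p,q,r} is {q^2, p, r}; counting standard monomials gives mu = 2. Corank 1: A-series; mu = 2 gives A_2.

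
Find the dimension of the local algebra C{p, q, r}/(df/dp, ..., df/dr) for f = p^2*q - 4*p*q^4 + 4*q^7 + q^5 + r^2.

6

The Hessian of f at 0 has rank 1. Corank 2; j^3 = p^2*q has shape L^2 M (L != M), so D-series; mu = 6 gives D_6.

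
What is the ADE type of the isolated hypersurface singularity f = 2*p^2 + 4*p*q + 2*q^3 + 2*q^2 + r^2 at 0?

A_{2}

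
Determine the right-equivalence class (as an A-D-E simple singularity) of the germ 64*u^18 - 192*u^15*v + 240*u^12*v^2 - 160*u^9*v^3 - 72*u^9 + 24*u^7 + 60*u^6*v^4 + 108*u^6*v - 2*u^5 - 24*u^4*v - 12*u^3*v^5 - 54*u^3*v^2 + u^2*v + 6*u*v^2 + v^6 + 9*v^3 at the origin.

D7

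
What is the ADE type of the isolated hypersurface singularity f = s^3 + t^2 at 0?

A_2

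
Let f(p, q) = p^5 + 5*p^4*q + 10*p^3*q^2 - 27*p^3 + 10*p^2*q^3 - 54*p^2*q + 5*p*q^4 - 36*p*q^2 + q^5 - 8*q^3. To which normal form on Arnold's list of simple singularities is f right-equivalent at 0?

The Hessian of f at 0 has rank 0. Corank 2; j^3 = -(3*p + 2*q)^3 is a perfect cube, so E-series; the 5-jet and mu = 8 give E_8.

E8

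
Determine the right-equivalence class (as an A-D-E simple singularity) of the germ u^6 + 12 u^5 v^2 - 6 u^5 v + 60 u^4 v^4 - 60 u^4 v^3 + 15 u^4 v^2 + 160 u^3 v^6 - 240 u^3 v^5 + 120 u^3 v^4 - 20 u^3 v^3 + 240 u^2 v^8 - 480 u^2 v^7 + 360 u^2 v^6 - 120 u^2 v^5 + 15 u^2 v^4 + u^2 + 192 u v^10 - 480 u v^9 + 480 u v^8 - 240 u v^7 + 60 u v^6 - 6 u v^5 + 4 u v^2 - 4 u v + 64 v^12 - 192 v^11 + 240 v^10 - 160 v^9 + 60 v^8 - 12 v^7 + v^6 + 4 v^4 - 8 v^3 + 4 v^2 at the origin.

A_5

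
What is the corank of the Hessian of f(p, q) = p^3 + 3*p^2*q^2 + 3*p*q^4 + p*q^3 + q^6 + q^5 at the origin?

2

Hessian at 0 has rank 0.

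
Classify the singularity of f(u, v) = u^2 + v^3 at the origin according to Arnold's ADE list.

A_2

The Hessian of f at 0 has rank 1. Corank 1: A-series; mu = 2 gives A_2.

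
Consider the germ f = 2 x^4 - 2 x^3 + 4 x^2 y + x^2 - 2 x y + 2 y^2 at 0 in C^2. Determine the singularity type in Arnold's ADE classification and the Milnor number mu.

The Hessian of f at 0 is [[2, -2], [-2, 4]] with rank 2, so corank 0. A Groebner basis of the Jacobian ideal J(f) in C{x,y} is {x, y}; counting standard monomials gives mu = 1. Corank 0: nondegenerate Morse point, so A_1.

Type A_1, Milnor number mu = 1.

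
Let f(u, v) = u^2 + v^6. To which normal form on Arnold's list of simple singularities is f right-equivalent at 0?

A_{5}

The Hessian of f at 0 is [[2, 0], [0, 0]] with rank 1, so corank 1. A Groebner basis of the Jacobian ideal J(f) in C{u,v} is {v^5, u}; counting standard monomials gives mu = 5. Corank 1: A-series; mu = 5 gives A_5.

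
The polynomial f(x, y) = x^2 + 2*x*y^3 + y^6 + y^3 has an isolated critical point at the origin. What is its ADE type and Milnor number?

Type A_2, Milnor number mu = 2.

The Hessian of f at 0 is [[2, 0], [0, 0]] with rank 1, so corank 1. A Groebner basis of the Jacobian ideal J(f) in C{x,y} is {y^2, x}; counting standard monomials gives mu = 2. Corank 1: A-series; mu = 2 gives A_2.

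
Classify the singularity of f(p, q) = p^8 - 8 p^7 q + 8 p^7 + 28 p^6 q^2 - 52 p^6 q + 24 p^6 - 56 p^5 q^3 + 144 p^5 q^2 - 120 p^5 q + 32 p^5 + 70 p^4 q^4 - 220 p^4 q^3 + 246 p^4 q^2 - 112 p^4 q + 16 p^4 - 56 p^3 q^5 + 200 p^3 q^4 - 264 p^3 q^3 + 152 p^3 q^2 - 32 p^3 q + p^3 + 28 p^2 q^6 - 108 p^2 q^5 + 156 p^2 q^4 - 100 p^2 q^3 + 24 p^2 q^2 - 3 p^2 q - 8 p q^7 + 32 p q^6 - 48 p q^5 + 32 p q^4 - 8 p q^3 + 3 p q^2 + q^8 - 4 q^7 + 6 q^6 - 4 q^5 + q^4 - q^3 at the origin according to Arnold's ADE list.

E_{6}

The Hessian of f at 0 is [[0, 0], [0, 0]] with rank 0, so corank 2. A Groebner basis of the Jacobian ideal J(f) in C{p,q} is {q^4, p*q^2 - 5*q^3/6, p^2 - 2*p*q + q^2}; counting standard monomials gives mu = 6. Corank 2; j^3 = (p - q)^3 is a perfect cube, so E-series; the 4-jet and mu = 6 give E_6.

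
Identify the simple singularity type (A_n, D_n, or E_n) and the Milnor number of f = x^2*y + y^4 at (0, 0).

The Hessian of f at 0 has rank 0. Corank 2; j^3 = x^2*y has shape L^2 M (L != M), so D-series; mu = 5 gives D_5.

Type D_{5}, Milnor number mu = 5.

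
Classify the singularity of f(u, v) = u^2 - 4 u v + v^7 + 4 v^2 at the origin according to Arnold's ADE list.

A_6

The Hessian of f at 0 is [[2, -4], [-4, 8]] with rank 1, so corank 1. A Groebner basis of the Jacobian ideal J(f) in C{u,v} is {v^6, u - 2*v}; counting standard monomials gives mu = 6. Corank 1: A-series; mu = 6 gives A_6.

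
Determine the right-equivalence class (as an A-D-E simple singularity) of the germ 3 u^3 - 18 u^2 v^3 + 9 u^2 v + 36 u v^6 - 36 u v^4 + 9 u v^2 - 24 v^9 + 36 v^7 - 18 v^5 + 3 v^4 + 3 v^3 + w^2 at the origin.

E_{6}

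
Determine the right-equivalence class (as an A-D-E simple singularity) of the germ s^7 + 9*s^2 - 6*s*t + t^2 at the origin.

A_{6}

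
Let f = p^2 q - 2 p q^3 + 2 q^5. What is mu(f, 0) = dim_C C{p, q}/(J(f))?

6

The Hessian of f at 0 is [[0, 0], [0, 0]] with rank 0, so corank 2. A Groebner basis of the Jacobian ideal J(f) in C{p,q} is {p^3, p^2*q, p^2/4 + p*q^2, -p*q + q^3}; counting standard monomials gives mu = 6. Corank 2; j^3 = p^2*q has shape L^2 M (L != M), so D-series; mu = 6 gives D_6.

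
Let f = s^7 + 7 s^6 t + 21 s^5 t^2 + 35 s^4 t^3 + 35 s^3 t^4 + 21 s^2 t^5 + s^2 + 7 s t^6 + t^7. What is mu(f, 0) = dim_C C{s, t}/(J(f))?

6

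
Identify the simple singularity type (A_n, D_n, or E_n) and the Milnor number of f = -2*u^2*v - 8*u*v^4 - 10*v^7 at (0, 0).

Type D_{8}, Milnor number mu = 8.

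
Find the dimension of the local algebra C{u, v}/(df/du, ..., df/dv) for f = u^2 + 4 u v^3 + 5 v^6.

5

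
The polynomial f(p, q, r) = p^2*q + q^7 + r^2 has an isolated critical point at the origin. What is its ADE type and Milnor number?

Type D_8, Milnor number mu = 8.

The Hessian of f at 0 is [[0, 0, 0], [0, 0, 0], [0, 0, 2]] with rank 1, so corank 2. A Groebner basis of the Jacobian ideal J(f) in C{p,q,r} is {p^2/7 + q^6, p^3, p*q, r}; counting standard monomials gives mu = 8. Corank 2; j^3 = p^2*q has shape L^2 M (L != M), so D-series; mu = 8 gives D_8.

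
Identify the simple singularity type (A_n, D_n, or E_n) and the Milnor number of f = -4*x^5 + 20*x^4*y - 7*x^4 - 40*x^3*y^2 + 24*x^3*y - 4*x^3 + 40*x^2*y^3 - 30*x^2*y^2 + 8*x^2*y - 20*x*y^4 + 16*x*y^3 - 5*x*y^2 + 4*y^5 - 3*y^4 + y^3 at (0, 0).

Type D_5, Milnor number mu = 5.

The Hessian of f at 0 has rank 0. Corank 2; j^3 = -(x - y)*(2*x - y)^2 has shape L^2 M (L != M), so D-series; mu = 5 gives D_5.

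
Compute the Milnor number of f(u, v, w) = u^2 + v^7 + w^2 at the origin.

6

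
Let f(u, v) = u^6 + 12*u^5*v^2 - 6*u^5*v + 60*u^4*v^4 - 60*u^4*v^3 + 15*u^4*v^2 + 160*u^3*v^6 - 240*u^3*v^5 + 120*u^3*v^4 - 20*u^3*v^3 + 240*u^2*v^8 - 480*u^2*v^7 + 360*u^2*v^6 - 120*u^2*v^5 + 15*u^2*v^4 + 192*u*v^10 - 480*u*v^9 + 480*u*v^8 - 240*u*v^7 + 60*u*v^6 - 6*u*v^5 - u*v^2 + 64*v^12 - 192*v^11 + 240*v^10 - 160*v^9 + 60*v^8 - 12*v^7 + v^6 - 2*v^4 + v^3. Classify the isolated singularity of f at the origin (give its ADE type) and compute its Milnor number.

Type D_{7}, Milnor number mu = 7.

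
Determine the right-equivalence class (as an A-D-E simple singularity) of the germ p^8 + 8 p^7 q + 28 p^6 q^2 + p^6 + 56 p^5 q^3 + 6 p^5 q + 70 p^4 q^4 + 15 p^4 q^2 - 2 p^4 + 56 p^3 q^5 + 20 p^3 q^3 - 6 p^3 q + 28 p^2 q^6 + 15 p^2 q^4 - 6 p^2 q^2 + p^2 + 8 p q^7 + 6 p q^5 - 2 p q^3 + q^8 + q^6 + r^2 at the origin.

The Hessian of f at 0 has rank 2. Corank 1: A-series; mu = 7 gives A_7.

A7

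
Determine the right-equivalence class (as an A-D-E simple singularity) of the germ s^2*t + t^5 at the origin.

The Hessian of f at 0 is [[0, 0], [0, 0]] with rank 0, so corank 2. A Groebner basis of the Jacobian ideal J(f) in C{s,t} is {s^2/5 + t^4, s^3, s*t}; counting standard monomials gives mu = 6. Corank 2; j^3 = s^2*t has shape L^2 M (L != M), so D-series; mu = 6 gives D_6.

D6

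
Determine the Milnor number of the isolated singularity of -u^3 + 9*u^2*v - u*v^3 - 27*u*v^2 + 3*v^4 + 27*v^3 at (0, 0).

7

The Hessian of f at 0 is [[0, 0], [0, 0]] with rank 0, so corank 2. A Groebner basis of the Jacobian ideal J(f) in C{u,v} is {u^3 - 9*u^2*v - 162*u^2 + 972*u*v - 1458*v^2, 9*u^2 + u*v^2 - 54*u*v + 81*v^2, 3*u^2 - 18*u*v + v^3 + 27*v^2}; counting standard monomials gives mu = 7. Corank 2; j^3 = -(u - 3*v)^3 is a perfect cube, so E-series; the 4-jet and mu = 7 give E_7.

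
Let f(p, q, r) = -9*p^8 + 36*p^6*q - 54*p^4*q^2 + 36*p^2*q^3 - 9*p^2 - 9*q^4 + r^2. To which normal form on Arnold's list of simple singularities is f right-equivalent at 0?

The Hessian of f at 0 is [[-18, 0, 0], [0, 0, 0], [0, 0, 2]] with rank 2, so corank 1. A Groebner basis of the Jacobian ideal J(f) in C{p,q,r} is {q^3, p, r}; counting standard monomials gives mu = 3. Corank 1: A-series; mu = 3 gives A_3.

A3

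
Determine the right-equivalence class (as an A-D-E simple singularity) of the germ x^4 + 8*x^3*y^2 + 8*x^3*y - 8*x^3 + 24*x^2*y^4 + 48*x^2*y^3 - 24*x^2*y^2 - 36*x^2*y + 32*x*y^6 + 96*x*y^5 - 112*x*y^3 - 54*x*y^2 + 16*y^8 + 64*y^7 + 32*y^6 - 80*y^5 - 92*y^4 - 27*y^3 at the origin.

E_6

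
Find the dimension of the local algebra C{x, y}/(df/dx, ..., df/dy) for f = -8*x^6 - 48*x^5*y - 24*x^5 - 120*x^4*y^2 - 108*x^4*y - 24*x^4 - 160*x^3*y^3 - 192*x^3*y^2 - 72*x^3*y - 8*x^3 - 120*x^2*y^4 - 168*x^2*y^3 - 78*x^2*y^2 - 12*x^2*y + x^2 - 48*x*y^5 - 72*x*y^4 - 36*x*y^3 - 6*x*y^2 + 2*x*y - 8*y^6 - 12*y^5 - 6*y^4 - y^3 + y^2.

2

The Hessian of f at 0 has rank 1. Corank 1: A-series; mu = 2 gives A_2.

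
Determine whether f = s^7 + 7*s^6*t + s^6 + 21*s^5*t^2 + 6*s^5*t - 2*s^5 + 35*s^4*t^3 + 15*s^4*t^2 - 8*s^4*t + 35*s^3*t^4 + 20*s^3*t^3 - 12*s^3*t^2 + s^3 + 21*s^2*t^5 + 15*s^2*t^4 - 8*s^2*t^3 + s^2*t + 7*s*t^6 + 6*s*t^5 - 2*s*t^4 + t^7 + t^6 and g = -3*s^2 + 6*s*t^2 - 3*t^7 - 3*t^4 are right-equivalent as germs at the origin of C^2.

The Hessian of f at 0 is [[0, 0], [0, 0]] with rank 0, so corank 2. A Groebner basis of the Jacobian ideal J(f) in C{s,t} is {-s^2 - s*t + t^4, s^3, s^2*t, s^2/6 + s*t^2}; counting standard monomials gives mu = 7. Corank 2; j^3 = s^2*(s + t) has shape L^2 M (L != M), so D-series; mu = 7 gives D_7. The Hessian of g at 0 is [[-6, 0], [0, 0]] with rank 1, so corank 1. A Groebner basis of the Jacobian ideal J(g) in C{s,t} is {s^3, -s + t^2}; counting standard monomials gives mu = 6. Corank 1: A-series; mu = 6 gives A_6. f is D_7 but g is A_6, hence not right-equivalent.

No.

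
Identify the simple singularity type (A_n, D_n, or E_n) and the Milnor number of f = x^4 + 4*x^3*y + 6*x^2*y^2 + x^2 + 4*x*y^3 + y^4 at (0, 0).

Type A3, Milnor number mu = 3.

The Hessian of f at 0 has rank 1. Corank 1: A-series; mu = 3 gives A_3.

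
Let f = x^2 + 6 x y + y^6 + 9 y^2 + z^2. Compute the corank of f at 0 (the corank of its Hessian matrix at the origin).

The Hessian at 0 is [[2, 6, 0], [6, 18, 0], [0, 0, 2]] of rank 2; hence corank 1.

1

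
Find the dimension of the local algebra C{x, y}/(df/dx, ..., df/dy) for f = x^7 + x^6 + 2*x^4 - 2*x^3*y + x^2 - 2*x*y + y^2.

The Hessian of f at 0 is [[2, -2], [-2, 2]] with rank 1, so corank 1. A Groebner basis of the Jacobian ideal J(f) in C{x,y} is {x*y + y^4 - y^2, x*y^2 + x/3 - 2*y^3/3 - y/3, x^2 - 2*x*y + y^2}; counting standard monomials gives mu = 6. Corank 1: A-series; mu = 6 gives A_6.

6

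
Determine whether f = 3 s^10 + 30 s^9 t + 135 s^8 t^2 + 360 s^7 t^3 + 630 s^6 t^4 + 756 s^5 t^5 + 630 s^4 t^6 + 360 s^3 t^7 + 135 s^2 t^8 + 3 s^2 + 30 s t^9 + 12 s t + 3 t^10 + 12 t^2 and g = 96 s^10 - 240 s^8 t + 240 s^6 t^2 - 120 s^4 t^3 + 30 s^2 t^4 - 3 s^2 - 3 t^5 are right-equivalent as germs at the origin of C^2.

The Hessian of f at 0 has rank 1. Corank 1: A-series; mu = 9 gives A_9. The Hessian of g at 0 has rank 1. Corank 1: A-series; mu = 4 gives A_4. f is A_9 but g is A_4, hence not right-equivalent.

No.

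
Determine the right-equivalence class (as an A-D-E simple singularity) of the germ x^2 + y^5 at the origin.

A_4

The Hessian of f at 0 is [[2, 0], [0, 0]] with rank 1, so corank 1. A Groebner basis of the Jacobian ideal J(f) in C{x,y} is {y^4, x}; counting standard monomials gives mu = 4. Corank 1: A-series; mu = 4 gives A_4.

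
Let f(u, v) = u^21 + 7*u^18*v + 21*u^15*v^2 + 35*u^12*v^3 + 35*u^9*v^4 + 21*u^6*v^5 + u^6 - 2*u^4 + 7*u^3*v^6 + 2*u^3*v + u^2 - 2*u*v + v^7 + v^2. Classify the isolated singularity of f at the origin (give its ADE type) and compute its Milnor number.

The Hessian of f at 0 is [[2, -2], [-2, 2]] with rank 1, so corank 1. A Groebner basis of the Jacobian ideal J(f) in C{u,v} is {-u*v + v^4 + v^2, u*v^2 - u/3 - 2*v^3/3 + v/3, u^2 - 2*u*v + v^2}; counting standard monomials gives mu = 6. Corank 1: A-series; mu = 6 gives A_6.

Type A_{6}, Milnor number mu = 6.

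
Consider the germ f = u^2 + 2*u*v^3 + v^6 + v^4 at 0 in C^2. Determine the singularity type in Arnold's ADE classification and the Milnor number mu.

Type A3, Milnor number mu = 3.

The Hessian of f at 0 has rank 1. Corank 1: A-series; mu = 3 gives A_3.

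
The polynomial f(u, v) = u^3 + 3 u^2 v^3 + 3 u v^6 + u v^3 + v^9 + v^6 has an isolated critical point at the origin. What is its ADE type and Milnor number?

The Hessian of f at 0 has rank 0. Corank 2; j^3 = u^3 is a perfect cube, so E-series; the 4-jet and mu = 7 give E_7.

Type E_7, Milnor number mu = 7.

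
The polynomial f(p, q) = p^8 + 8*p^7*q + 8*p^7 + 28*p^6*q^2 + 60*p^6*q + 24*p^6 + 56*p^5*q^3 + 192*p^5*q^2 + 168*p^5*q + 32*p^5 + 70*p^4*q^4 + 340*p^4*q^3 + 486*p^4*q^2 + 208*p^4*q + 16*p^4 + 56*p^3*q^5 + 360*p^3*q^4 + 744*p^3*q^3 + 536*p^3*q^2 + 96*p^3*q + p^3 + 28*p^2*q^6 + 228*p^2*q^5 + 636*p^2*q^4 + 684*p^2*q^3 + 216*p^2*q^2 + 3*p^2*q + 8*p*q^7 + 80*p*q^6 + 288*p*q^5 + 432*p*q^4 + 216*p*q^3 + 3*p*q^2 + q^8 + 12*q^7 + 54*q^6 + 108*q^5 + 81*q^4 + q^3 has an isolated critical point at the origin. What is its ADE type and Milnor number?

Type E_{6}, Milnor number mu = 6.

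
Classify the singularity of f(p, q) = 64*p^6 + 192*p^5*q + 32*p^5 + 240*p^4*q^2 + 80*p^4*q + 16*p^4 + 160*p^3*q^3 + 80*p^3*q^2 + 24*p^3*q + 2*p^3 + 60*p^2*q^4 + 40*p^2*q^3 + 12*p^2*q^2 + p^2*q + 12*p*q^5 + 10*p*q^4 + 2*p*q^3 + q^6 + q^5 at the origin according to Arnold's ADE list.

The Hessian of f at 0 has rank 0. Corank 2; j^3 = p^2*(2*p + q) has shape L^2 M (L != M), so D-series; mu = 7 gives D_7.

D_7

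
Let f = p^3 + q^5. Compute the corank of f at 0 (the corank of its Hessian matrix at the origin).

Hessian at 0 has rank 0.

2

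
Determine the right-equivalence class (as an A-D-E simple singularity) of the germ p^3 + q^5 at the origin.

E8

The Hessian of f at 0 is [[0, 0], [0, 0]] with rank 0, so corank 2. A Groebner basis of the Jacobian ideal J(f) in C{p,q} is {q^4, p^2}; counting standard monomials gives mu = 8. Corank 2; j^3 = p^3 is a perfect cube, so E-series; the 5-jet and mu = 8 give E_8.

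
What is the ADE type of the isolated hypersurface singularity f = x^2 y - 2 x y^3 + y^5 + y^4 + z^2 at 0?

D_{5}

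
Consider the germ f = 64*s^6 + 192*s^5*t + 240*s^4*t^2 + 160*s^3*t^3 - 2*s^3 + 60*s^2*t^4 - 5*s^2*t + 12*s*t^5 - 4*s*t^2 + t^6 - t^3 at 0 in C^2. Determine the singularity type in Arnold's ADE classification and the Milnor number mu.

Type D_7, Milnor number mu = 7.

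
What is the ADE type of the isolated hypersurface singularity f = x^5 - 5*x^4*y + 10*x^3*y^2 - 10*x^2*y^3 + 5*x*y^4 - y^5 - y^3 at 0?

E_{8}

The Hessian of f at 0 has rank 0. Corank 2; j^3 = -y^3 is a perfect cube, so E-series; the 5-jet and mu = 8 give E_8.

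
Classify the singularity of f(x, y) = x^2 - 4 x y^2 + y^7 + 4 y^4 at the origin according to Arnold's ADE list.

The Hessian of f at 0 has rank 1. Corank 1: A-series; mu = 6 gives A_6.

A_{6}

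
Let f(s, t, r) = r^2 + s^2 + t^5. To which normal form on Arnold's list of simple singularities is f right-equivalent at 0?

A4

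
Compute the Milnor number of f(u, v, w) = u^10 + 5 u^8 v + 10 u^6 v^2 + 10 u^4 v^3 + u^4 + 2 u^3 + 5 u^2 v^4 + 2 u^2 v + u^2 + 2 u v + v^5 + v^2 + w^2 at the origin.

4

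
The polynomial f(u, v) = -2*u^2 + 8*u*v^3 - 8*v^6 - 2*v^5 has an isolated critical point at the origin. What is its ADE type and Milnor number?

Type A_{4}, Milnor number mu = 4.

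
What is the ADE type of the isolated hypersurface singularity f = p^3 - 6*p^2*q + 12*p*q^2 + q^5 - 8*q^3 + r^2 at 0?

The Hessian of f at 0 is [[0, 0, 0], [0, 0, 0], [0, 0, 2]] with rank 1, so corank 2. A Groebner basis of the Jacobian ideal J(f) in C{p,q,r} is {q^4, p^2 - 4*p*q + 4*q^2, r}; counting standard monomials gives mu = 8. Corank 2; j^3 = (p - 2*q)^3 is a perfect cube, so E-series; the 5-jet and mu = 8 give E_8.

E_8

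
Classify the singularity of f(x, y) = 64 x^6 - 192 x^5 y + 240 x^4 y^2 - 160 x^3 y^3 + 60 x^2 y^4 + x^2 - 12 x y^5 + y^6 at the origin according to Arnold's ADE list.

The Hessian of f at 0 has rank 1. Corank 1: A-series; mu = 5 gives A_5.

A_5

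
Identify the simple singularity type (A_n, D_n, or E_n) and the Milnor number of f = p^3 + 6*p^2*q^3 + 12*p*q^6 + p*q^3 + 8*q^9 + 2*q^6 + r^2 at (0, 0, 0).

Type E7, Milnor number mu = 7.

The Hessian of f at 0 is [[0, 0, 0], [0, 0, 0], [0, 0, 2]] with rank 1, so corank 2. A Groebner basis of the Jacobian ideal J(f) in C{p,q,r} is {p^3, p*q^2, 3*p^2 + q^3, r}; counting standard monomials gives mu = 7. Corank 2; j^3 = p^3 is a perfect cube, so E-series; the 4-jet and mu = 7 give E_7.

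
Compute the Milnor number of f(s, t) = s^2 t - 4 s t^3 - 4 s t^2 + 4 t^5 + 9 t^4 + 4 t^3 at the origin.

The Hessian of f at 0 is [[0, 0], [0, 0]] with rank 0, so corank 2. A Groebner basis of the Jacobian ideal J(f) in C{s,t} is {s*t^2 - s*t + 2*t^2, -s*t/2 + t^3 + t^2, s^2 - 2*s*t}; counting standard monomials gives mu = 5. Corank 2; j^3 = t*(s - 2*t)^2 has shape L^2 M (L != M), so D-series; mu = 5 gives D_5.

5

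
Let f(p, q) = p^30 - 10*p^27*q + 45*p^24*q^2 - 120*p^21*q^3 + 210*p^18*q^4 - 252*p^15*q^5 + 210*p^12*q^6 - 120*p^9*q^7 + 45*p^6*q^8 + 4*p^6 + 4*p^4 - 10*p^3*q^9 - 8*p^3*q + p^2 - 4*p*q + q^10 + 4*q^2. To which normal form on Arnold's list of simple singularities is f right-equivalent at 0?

A_{9}

The Hessian of f at 0 has rank 1. Corank 1: A-series; mu = 9 gives A_9.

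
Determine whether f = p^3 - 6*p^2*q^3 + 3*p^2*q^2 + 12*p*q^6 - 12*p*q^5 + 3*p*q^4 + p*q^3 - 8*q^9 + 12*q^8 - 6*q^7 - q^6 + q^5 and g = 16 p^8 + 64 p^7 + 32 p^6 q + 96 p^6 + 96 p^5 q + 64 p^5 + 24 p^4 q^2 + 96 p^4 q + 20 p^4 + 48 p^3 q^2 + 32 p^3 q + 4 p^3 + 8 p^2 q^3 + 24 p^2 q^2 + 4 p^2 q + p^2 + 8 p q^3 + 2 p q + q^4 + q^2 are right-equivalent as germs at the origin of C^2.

The Hessian of f at 0 is [[0, 0], [0, 0]] with rank 0, so corank 2. A Groebner basis of the Jacobian ideal J(f) in C{p,q} is {-p^2 + q^4 - q^3/3, p^3, p^2*q + p^2/3 + q^3/9, p^2 + p*q^2 + q^3/3}; counting standard monomials gives mu = 7. Corank 2; j^3 = p^3 is a perfect cube, so E-series; the 4-jet and mu = 7 give E_7. The Hessian of g at 0 is [[2, 2], [2, 2]] with rank 1, so corank 1. A Groebner basis of the Jacobian ideal J(g) in C{p,q} is {p^2 + p/2 + q/2, p*q - p/2 - q/2, p/2 + q^2 + q/2}; counting standard monomials gives mu = 3. Corank 1: A-series; mu = 3 gives A_3. f is E_7 but g is A_3, hence not right-equivalent.

No.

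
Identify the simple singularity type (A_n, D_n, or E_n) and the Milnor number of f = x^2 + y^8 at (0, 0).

Type A_7, Milnor number mu = 7.

The Hessian of f at 0 has rank 1. Corank 1: A-series; mu = 7 gives A_7.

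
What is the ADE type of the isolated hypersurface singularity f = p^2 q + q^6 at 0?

The Hessian of f at 0 has rank 0. Corank 2; j^3 = p^2*q has shape L^2 M (L != M), so D-series; mu = 7 gives D_7.

D7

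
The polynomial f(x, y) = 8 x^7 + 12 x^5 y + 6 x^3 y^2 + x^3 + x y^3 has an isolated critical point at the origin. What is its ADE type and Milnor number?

Type E_{7}, Milnor number mu = 7.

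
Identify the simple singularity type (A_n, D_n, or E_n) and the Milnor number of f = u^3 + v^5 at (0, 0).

The Hessian of f at 0 is [[0, 0], [0, 0]] with rank 0, so corank 2. A Groebner basis of the Jacobian ideal J(f) in C{u,v} is {v^4, u^2}; counting standard monomials gives mu = 8. Corank 2; j^3 = u^3 is a perfect cube, so E-series; the 5-jet and mu = 8 give E_8.

Type E_{8}, Milnor number mu = 8.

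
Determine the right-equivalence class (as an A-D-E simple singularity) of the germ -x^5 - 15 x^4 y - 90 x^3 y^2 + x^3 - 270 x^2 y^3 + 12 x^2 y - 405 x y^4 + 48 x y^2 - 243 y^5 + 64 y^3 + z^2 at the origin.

The Hessian of f at 0 is [[0, 0, 0], [0, 0, 0], [0, 0, 2]] with rank 1, so corank 2. A Groebner basis of the Jacobian ideal J(f) in C{x,y,z} is {y^5, x*y^3 + 15*y^4/4, x^2 + 8*x*y + 16*y^2, z}; counting standard monomials gives mu = 8. Corank 2; j^3 = (x + 4*y)^3 is a perfect cube, so E-series; the 5-jet and mu = 8 give E_8.

E8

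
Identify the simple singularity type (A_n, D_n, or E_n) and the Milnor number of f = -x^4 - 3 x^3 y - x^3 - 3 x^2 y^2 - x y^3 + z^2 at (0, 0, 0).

The Hessian of f at 0 is [[0, 0, 0], [0, 0, 0], [0, 0, 2]] with rank 1, so corank 2. A Groebner basis of the Jacobian ideal J(f) in C{x,y,z} is {3*x^2 + y^4 + y^3, x^3, x^2*y - x^2 - y^3/3, 2*x^2 + x*y^2 + 2*y^3/3, z}; counting standard monomials gives mu = 7. Corank 2; j^3 = -x^3 is a perfect cube, so E-series; the 4-jet and mu = 7 give E_7.

Type E7, Milnor number mu = 7.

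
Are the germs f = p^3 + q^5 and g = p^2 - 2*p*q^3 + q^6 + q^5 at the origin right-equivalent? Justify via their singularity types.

No.

The Hessian of f at 0 is [[0, 0], [0, 0]] with rank 0, so corank 2. A Groebner basis of the Jacobian ideal J(f) in C{p,q} is {q^4, p^2}; counting standard monomials gives mu = 8. Corank 2; j^3 = p^3 is a perfect cube, so E-series; the 5-jet and mu = 8 give E_8. The Hessian of g at 0 is [[2, 0], [0, 0]] with rank 1, so corank 1. A Groebner basis of the Jacobian ideal J(g) in C{p,q} is {-p + q^3, p^2, p*q}; counting standard monomials gives mu = 4. Corank 1: A-series; mu = 4 gives A_4. f is E_8 but g is A_4, hence not right-equivalent.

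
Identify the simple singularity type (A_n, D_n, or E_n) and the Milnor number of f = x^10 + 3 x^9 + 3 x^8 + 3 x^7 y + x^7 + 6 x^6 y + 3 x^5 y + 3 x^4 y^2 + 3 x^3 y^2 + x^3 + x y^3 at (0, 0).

Type E7, Milnor number mu = 7.

The Hessian of f at 0 is [[0, 0], [0, 0]] with rank 0, so corank 2. A Groebner basis of the Jacobian ideal J(f) in C{x,y} is {x^3, x*y^2, 3*x^2 + y^3}; counting standard monomials gives mu = 7. Corank 2; j^3 = x^3 is a perfect cube, so E-series; the 4-jet and mu = 7 give E_7.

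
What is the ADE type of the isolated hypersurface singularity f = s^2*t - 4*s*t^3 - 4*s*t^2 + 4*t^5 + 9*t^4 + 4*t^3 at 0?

D5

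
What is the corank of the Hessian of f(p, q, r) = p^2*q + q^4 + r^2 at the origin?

2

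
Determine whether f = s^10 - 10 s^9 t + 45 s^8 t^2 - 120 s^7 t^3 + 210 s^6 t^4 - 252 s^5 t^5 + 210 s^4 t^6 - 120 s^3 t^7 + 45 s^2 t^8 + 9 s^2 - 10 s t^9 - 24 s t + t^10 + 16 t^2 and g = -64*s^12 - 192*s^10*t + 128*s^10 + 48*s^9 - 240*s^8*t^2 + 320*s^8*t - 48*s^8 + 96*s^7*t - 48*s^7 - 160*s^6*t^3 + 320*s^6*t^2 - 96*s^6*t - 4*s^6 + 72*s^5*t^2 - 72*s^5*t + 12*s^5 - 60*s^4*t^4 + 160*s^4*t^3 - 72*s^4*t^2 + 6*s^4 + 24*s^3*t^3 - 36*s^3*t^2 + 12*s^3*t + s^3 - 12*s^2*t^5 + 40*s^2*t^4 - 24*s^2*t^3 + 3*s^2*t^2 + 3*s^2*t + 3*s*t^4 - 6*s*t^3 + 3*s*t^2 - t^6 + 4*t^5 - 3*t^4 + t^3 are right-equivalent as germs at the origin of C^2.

The Hessian of f at 0 has rank 1. Corank 1: A-series; mu = 9 gives A_9. The Hessian of g at 0 has rank 0. Corank 2; j^3 = (s + t)^3 is a perfect cube, so E-series; the 5-jet and mu = 8 give E_8. f is A_9 but g is E_8, hence not right-equivalent.

No.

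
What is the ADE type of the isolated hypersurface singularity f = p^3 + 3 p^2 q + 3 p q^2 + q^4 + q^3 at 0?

E6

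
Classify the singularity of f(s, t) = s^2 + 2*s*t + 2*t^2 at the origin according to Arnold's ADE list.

A1

The Hessian of f at 0 is [[2, 2], [2, 4]] with rank 2, so corank 0. A Groebner basis of the Jacobian ideal J(f) in C{s,t} is {s, t}; counting standard monomials gives mu = 1. Corank 0: nondegenerate Morse point, so A_1.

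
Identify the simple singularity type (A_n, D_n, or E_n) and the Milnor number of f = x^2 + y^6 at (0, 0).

Type A_{5}, Milnor number mu = 5.

The Hessian of f at 0 has rank 1. Corank 1: A-series; mu = 5 gives A_5.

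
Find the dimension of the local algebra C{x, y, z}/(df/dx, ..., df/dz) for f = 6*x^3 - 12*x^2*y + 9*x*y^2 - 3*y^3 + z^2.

4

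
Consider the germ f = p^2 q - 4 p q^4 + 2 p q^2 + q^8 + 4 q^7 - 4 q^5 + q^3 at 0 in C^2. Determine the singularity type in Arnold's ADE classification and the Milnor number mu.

The Hessian of f at 0 has rank 0. Corank 2; j^3 = q*(p + q)^2 has shape L^2 M (L != M), so D-series; mu = 9 gives D_9.

Type D9, Milnor number mu = 9.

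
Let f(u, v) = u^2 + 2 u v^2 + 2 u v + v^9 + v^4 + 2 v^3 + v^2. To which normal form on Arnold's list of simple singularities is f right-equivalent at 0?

A8

The Hessian of f at 0 is [[2, 2], [2, 2]] with rank 1, so corank 1. A Groebner basis of the Jacobian ideal J(f) in C{u,v} is {u^4 + 4*u^3*v - 6*u^3 - 10*u^2*v + 5*u^2 + 6*u*v - u - v, u + v^2 + v}; counting standard monomials gives mu = 8. Corank 1: A-series; mu = 8 gives A_8.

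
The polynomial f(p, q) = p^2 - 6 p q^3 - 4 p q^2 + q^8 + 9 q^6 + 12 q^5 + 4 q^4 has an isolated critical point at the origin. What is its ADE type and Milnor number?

Type A7, Milnor number mu = 7.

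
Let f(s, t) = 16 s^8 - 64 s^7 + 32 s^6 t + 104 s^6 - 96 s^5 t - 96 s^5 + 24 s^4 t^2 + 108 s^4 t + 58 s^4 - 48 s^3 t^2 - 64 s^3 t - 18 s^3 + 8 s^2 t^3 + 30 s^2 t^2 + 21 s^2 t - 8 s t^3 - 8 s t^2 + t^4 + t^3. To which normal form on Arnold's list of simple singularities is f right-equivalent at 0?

D_5

The Hessian of f at 0 is [[0, 0], [0, 0]] with rank 0, so corank 2. A Groebner basis of the Jacobian ideal J(f) in C{s,t} is {s*t^2 + 27*s*t/2 - 9*t^2/2, 81*s*t/2 + t^3 - 27*t^2/2, s^2 - 4*s*t/3 + t^2/3}; counting standard monomials gives mu = 5. Corank 2; j^3 = -(2*s - t)*(3*s - t)^2 has shape L^2 M (L != M), so D-series; mu = 5 gives D_5.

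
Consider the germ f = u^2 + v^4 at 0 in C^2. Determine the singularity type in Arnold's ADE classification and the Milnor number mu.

Type A3, Milnor number mu = 3.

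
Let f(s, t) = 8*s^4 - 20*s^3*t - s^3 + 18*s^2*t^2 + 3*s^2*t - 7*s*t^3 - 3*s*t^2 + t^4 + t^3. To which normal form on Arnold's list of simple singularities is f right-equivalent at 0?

The Hessian of f at 0 has rank 0. Corank 2; j^3 = -(s - t)^3 is a perfect cube, so E-series; the 4-jet and mu = 7 give E_7.

E_7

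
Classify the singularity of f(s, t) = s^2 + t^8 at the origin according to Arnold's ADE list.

The Hessian of f at 0 has rank 1. Corank 1: A-series; mu = 7 gives A_7.

A_7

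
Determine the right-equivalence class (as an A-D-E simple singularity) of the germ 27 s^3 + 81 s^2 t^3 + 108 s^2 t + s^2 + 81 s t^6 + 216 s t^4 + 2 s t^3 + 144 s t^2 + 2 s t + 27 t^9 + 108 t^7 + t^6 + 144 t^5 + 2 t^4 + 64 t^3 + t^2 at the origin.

The Hessian of f at 0 has rank 1. Corank 1: A-series; mu = 2 gives A_2.

A2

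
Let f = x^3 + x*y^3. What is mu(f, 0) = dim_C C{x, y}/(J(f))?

7

The Hessian of f at 0 has rank 0. Corank 2; j^3 = x^3 is a perfect cube, so E-series; the 4-jet and mu = 7 give E_7.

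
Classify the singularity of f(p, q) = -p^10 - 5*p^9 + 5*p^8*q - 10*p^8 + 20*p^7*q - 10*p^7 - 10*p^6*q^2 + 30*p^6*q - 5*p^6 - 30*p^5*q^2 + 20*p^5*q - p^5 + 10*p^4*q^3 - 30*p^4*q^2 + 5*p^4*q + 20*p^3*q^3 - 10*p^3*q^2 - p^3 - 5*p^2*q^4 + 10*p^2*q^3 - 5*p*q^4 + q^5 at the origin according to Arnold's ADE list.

E8

The Hessian of f at 0 has rank 0. Corank 2; j^3 = -p^3 is a perfect cube, so E-series; the 5-jet and mu = 8 give E_8.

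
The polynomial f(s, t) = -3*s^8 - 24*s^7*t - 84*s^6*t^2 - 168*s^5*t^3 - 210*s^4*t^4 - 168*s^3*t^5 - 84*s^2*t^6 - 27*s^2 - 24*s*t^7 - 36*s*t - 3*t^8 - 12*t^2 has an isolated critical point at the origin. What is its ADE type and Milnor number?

Type A7, Milnor number mu = 7.

The Hessian of f at 0 has rank 1. Corank 1: A-series; mu = 7 gives A_7.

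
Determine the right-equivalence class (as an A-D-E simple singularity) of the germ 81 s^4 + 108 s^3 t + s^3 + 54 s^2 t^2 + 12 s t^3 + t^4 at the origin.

E_6

The Hessian of f at 0 is [[0, 0], [0, 0]] with rank 0, so corank 2. A Groebner basis of the Jacobian ideal J(f) in C{s,t} is {t^4, s*t^2 + t^3/9, s^2}; counting standard monomials gives mu = 6. Corank 2; j^3 = s^3 is a perfect cube, so E-series; the 4-jet and mu = 6 give E_6.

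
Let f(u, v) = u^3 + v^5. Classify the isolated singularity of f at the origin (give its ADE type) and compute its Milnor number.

Type E8, Milnor number mu = 8.

The Hessian of f at 0 has rank 0. Corank 2; j^3 = u^3 is a perfect cube, so E-series; the 5-jet and mu = 8 give E_8.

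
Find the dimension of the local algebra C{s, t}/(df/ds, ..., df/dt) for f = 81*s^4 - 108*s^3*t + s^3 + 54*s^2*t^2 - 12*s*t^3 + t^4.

6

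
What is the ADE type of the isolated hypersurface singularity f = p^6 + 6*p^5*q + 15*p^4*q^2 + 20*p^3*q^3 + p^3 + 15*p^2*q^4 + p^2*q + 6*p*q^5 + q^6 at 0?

D_{7}

The Hessian of f at 0 has rank 0. Corank 2; j^3 = p^2*(p + q) has shape L^2 M (L != M), so D-series; mu = 7 gives D_7.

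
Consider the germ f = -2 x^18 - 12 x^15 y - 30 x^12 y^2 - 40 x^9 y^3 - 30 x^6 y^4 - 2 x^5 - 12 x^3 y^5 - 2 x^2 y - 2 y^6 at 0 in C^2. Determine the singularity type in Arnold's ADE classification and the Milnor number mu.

Type D7, Milnor number mu = 7.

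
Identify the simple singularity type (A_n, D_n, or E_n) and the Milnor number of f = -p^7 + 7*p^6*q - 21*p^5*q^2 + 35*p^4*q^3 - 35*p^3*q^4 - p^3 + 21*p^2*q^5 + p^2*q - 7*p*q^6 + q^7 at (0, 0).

Type D_8, Milnor number mu = 8.

The Hessian of f at 0 has rank 0. Corank 2; j^3 = -p^2*(p - q) has shape L^2 M (L != M), so D-series; mu = 8 gives D_8.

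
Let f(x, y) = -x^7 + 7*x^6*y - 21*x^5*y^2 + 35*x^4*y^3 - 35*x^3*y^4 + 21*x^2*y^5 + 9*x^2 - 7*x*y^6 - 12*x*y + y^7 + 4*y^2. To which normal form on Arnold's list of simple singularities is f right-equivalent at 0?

The Hessian of f at 0 is [[18, -12], [-12, 8]] with rank 1, so corank 1. A Groebner basis of the Jacobian ideal J(f) in C{x,y} is {y^6, x - 2*y/3}; counting standard monomials gives mu = 6. Corank 1: A-series; mu = 6 gives A_6.

A_6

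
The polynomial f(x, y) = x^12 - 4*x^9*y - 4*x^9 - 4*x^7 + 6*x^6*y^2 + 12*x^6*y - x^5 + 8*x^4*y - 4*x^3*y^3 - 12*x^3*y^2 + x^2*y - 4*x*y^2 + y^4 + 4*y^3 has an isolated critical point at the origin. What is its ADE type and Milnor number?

Type D_5, Milnor number mu = 5.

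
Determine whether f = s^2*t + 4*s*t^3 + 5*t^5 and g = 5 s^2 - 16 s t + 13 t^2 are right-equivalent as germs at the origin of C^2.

The Hessian of f at 0 has rank 0. Corank 2; j^3 = s^2*t has shape L^2 M (L != M), so D-series; mu = 6 gives D_6. The Hessian of g at 0 has rank 2. Corank 0: nondegenerate Morse point, so A_1. f is D_6 but g is A_1, hence not right-equivalent.

No.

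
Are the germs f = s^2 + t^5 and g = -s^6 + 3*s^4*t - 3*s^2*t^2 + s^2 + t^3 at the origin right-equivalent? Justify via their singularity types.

The Hessian of f at 0 has rank 1. Corank 1: A-series; mu = 4 gives A_4. The Hessian of g at 0 has rank 1. Corank 1: A-series; mu = 2 gives A_2. f is A_4 but g is A_2, hence not right-equivalent.

No.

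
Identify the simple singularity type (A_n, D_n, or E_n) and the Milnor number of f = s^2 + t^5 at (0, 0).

The Hessian of f at 0 is [[2, 0], [0, 0]] with rank 1, so corank 1. A Groebner basis of the Jacobian ideal J(f) in C{s,t} is {t^4, s}; counting standard monomials gives mu = 4. Corank 1: A-series; mu = 4 gives A_4.

Type A_4, Milnor number mu = 4.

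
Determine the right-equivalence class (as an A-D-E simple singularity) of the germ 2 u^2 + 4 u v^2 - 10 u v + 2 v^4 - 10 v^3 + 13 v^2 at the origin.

A_1

The Hessian of f at 0 is [[4, -10], [-10, 26]] with rank 2, so corank 0. A Groebner basis of the Jacobian ideal J(f) in C{u,v} is {u, v}; counting standard monomials gives mu = 1. Corank 0: nondegenerate Morse point, so A_1.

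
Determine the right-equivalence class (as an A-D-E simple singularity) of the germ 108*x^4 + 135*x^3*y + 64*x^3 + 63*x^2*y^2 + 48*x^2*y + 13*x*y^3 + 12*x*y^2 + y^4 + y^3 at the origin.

The Hessian of f at 0 is [[0, 0], [0, 0]] with rank 0, so corank 2. A Groebner basis of the Jacobian ideal J(f) in C{x,y} is {65536*x^2/3 + 32768*x*y/3 + y^4 + 64*y^3/9 + 4096*y^2/3, x^3 + 112*x^2/3 + 56*x*y/3 + y^3/36 + 7*y^2/3, x^2*y - 832*x^2/9 - 416*x*y/9 - 5*y^3/54 - 52*y^2/9, 512*x^2/3 + x*y^2 + 256*x*y/3 + 11*y^3/36 + 32*y^2/3}; counting standard monomials gives mu = 7. Corank 2; j^3 = (4*x + y)^3 is a perfect cube, so E-series; the 4-jet and mu = 7 give E_7.

E_7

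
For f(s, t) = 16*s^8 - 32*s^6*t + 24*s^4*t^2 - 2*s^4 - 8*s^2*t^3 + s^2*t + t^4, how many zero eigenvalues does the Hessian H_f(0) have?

2

Hessian at 0 has rank 0.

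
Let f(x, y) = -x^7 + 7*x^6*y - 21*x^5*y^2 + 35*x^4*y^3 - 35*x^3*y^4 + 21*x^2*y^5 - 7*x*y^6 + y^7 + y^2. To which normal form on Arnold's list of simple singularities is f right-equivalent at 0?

The Hessian of f at 0 has rank 1. Corank 1: A-series; mu = 6 gives A_6.

A6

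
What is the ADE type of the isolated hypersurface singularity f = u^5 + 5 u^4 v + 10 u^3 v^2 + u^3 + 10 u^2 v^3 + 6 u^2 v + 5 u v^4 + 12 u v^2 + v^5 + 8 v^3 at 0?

E_{8}

The Hessian of f at 0 has rank 0. Corank 2; j^3 = (u + 2*v)^3 is a perfect cube, so E-series; the 5-jet and mu = 8 give E_8.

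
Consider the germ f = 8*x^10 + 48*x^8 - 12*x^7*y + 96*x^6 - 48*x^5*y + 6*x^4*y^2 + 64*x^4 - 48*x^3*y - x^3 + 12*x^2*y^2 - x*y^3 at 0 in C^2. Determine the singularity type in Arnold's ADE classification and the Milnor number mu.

Type E_7, Milnor number mu = 7.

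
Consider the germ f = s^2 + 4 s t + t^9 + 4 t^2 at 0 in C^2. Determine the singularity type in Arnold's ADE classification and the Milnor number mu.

The Hessian of f at 0 has rank 1. Corank 1: A-series; mu = 8 gives A_8.

Type A_8, Milnor number mu = 8.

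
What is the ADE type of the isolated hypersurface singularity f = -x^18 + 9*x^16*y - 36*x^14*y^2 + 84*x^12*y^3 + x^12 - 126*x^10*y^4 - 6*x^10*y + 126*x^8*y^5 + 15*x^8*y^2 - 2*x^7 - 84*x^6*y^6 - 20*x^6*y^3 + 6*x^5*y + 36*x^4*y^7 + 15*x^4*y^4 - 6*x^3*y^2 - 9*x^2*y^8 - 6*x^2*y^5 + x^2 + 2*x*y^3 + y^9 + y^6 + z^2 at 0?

A8

The Hessian of f at 0 is [[2, 0, 0], [0, 0, 0], [0, 0, 2]] with rank 2, so corank 1. A Groebner basis of the Jacobian ideal J(f) in C{x,y,z} is {x^2*y^2, x^3, x + y^3, z}; counting standard monomials gives mu = 8. Corank 1: A-series; mu = 8 gives A_8.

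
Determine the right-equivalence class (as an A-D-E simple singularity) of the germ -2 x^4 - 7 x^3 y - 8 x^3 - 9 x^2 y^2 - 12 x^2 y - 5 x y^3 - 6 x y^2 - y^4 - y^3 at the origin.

E_7

The Hessian of f at 0 is [[0, 0], [0, 0]] with rank 0, so corank 2. A Groebner basis of the Jacobian ideal J(f) in C{x,y} is {768*x^2 + 768*x*y + y^4 + 8*y^3 + 192*y^2, x^3 + 36*x^2 + 36*x*y + y^3/2 + 9*y^2, x^2*y - 40*x^2 - 40*x*y - 2*y^3/3 - 10*y^2, 32*x^2 + x*y^2 + 32*x*y + 5*y^3/6 + 8*y^2}; counting standard monomials gives mu = 7. Corank 2; j^3 = -(2*x + y)^3 is a perfect cube, so E-series; the 4-jet and mu = 7 give E_7.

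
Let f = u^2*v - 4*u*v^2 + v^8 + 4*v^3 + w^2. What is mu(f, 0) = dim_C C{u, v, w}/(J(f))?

9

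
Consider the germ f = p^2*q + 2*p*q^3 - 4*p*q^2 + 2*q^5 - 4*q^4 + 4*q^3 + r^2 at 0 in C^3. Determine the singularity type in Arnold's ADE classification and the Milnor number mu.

Type D_{6}, Milnor number mu = 6.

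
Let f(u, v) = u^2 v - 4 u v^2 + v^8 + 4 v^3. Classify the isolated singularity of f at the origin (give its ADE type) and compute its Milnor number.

The Hessian of f at 0 has rank 0. Corank 2; j^3 = v*(u - 2*v)^2 has shape L^2 M (L != M), so D-series; mu = 9 gives D_9.

Type D9, Milnor number mu = 9.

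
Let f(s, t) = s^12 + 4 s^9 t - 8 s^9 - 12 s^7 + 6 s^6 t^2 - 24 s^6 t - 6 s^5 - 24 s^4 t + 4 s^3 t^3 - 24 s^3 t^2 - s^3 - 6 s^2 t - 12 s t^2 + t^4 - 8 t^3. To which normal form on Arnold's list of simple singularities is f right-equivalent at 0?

E_6

The Hessian of f at 0 is [[0, 0], [0, 0]] with rank 0, so corank 2. A Groebner basis of the Jacobian ideal J(f) in C{s,t} is {t^3, s^2 + 4*s*t + 4*t^2}; counting standard monomials gives mu = 6. Corank 2; j^3 = -(s + 2*t)^3 is a perfect cube, so E-series; the 4-jet and mu = 6 give E_6.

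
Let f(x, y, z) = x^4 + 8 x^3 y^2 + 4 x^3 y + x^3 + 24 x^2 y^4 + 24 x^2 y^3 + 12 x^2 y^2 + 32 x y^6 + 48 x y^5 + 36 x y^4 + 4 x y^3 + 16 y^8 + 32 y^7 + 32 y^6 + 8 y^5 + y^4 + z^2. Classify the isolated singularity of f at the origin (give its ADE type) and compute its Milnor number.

Type E6, Milnor number mu = 6.

The Hessian of f at 0 has rank 1. Corank 2; j^3 = x^3 is a perfect cube, so E-series; the 4-jet and mu = 6 give E_6.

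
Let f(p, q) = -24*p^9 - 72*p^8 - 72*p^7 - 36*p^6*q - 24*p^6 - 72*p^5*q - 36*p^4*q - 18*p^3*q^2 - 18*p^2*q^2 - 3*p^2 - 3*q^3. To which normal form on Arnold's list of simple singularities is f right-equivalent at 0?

The Hessian of f at 0 has rank 1. Corank 1: A-series; mu = 2 gives A_2.

A_2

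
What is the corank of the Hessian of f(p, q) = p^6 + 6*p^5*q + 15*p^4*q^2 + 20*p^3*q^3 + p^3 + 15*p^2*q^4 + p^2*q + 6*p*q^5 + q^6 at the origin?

2

The Hessian at 0 is [[0, 0], [0, 0]] of rank 0; hence corank 2.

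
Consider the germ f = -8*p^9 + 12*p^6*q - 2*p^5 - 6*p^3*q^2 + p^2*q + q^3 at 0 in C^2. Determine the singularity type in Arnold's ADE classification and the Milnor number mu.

Type D4, Milnor number mu = 4.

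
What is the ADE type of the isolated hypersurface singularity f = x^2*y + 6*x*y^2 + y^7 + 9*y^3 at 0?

D_8

The Hessian of f at 0 is [[0, 0], [0, 0]] with rank 0, so corank 2. A Groebner basis of the Jacobian ideal J(f) in C{x,y} is {x^2/7 + y^6 - 9*y^2/7, x^3 + 27*y^3, x*y + 3*y^2}; counting standard monomials gives mu = 8. Corank 2; j^3 = y*(x + 3*y)^2 has shape L^2 M (L != M), so D-series; mu = 8 gives D_8.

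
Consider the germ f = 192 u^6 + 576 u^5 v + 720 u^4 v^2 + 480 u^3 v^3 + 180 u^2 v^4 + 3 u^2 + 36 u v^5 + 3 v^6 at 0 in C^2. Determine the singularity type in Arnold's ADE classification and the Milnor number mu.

Type A_5, Milnor number mu = 5.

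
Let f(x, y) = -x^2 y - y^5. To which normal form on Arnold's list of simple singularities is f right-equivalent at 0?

D_{6}

The Hessian of f at 0 is [[0, 0], [0, 0]] with rank 0, so corank 2. A Groebner basis of the Jacobian ideal J(f) in C{x,y} is {x^2/5 + y^4, x^3, x*y}; counting standard monomials gives mu = 6. Corank 2; j^3 = -x^2*y has shape L^2 M (L != M), so D-series; mu = 6 gives D_6.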